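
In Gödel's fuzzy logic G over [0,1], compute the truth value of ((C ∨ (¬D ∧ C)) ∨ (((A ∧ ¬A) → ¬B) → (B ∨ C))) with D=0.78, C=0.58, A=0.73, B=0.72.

0.72

¬D: Gödel ¬ of 0.78 = 0 (operand ≠ 0)
(¬D ∧ C) = min(0, 0.58) = 0
(C ∨ (¬D ∧ C)) = max(0.58, 0) = 0.58
¬A: Gödel ¬ of 0.73 = 0 (operand ≠ 0)
(A ∧ ¬A) = min(0.73, 0) = 0
¬B: Gödel ¬ of 0.72 = 0 (operand ≠ 0)
((A ∧ ¬A) → ¬B): 0 ≤ 0, so result = 1
(B ∨ C) = max(0.72, 0.58) = 0.72
(((A ∧ ¬A) → ¬B) → (B ∨ C)): 1 > 0.72, so result = 0.72
((C ∨ (¬D ∧ C)) ∨ (((A ∧ ¬A) → ¬B) → (B ∨ C))) = max(0.58, 0.72) = 0.72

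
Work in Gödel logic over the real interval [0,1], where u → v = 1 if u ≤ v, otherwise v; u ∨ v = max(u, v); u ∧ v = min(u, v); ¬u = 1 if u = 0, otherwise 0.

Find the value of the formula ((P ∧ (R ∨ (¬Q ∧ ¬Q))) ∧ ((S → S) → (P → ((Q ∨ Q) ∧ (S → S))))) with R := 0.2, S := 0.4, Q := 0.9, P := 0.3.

0.20

¬Q: Gödel ¬ of 0.9 = 0 (operand ≠ 0)
¬Q: Gödel ¬ of 0.9 = 0 (operand ≠ 0)
(¬Q ∧ ¬Q) = min(0, 0) = 0
(R ∨ (¬Q ∧ ¬Q)) = max(0.2, 0) = 0.2
(P ∧ (R ∨ (¬Q ∧ ¬Q))) = min(0.3, 0.2) = 0.2
(S → S): 0.4 ≤ 0.4, so result = 1
(Q ∨ Q) = max(0.9, 0.9) = 0.9
(S → S): 0.4 ≤ 0.4, so result = 1
((Q ∨ Q) ∧ (S → S)) = min(0.9, 1) = 0.9
(P → ((Q ∨ Q) ∧ (S → S))): 0.3 ≤ 0.9, so result = 1
((S → S) → (P → ((Q ∨ Q) ∧ (S → S)))): 1 ≤ 1, so result = 1
((P ∧ (R ∨ (¬Q ∧ ¬Q))) ∧ ((S → S) → (P → ((Q ∨ Q) ∧ (S → S))))) = min(0.2, 1) = 0.2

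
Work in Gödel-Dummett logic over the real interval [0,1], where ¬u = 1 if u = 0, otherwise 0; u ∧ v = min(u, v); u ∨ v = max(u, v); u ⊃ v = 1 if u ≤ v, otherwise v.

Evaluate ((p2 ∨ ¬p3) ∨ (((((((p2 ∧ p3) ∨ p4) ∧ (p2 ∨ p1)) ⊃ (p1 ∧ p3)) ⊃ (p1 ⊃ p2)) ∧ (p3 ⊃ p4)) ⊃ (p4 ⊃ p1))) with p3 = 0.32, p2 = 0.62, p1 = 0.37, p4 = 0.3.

1.00

¬p3: Gödel ¬ of 0.32 = 0 (operand ≠ 0)
(p2 ∨ ¬p3) = max(0.62, 0) = 0.62
(p2 ∧ p3) = min(0.62, 0.32) = 0.32
((p2 ∧ p3) ∨ p4) = max(0.32, 0.3) = 0.32
(p2 ∨ p1) = max(0.62, 0.37) = 0.62
(((p2 ∧ p3) ∨ p4) ∧ (p2 ∨ p1)) = min(0.32, 0.62) = 0.32
(p1 ∧ p3) = min(0.37, 0.32) = 0.32
((((p2 ∧ p3) ∨ p4) ∧ (p2 ∨ p1)) ⊃ (p1 ∧ p3)): 0.32 ≤ 0.32, so result = 1
(p1 ⊃ p2): 0.37 ≤ 0.62, so result = 1
(((((p2 ∧ p3) ∨ p4) ∧ (p2 ∨ p1)) ⊃ (p1 ∧ p3)) ⊃ (p1 ⊃ p2)): 1 ≤ 1, so result = 1
(p3 ⊃ p4): 0.32 > 0.3, so result = 0.3
((((((p2 ∧ p3) ∨ p4) ∧ (p2 ∨ p1)) ⊃ (p1 ∧ p3)) ⊃ (p1 ⊃ p2)) ∧ (p3 ⊃ p4)) = min(1, 0.3) = 0.3
(p4 ⊃ p1): 0.3 ≤ 0.37, so result = 1
(((((((p2 ∧ p3) ∨ p4) ∧ (p2 ∨ p1)) ⊃ (p1 ∧ p3)) ⊃ (p1 ⊃ p2)) ∧ (p3 ⊃ p4)) ⊃ (p4 ⊃ p1)): 0.3 ≤ 1, so result = 1
((p2 ∨ ¬p3) ∨ (((((((p2 ∧ p3) ∨ p4) ∧ (p2 ∨ p1)) ⊃ (p1 ∧ p3)) ⊃ (p1 ⊃ p2)) ∧ (p3 ⊃ p4)) ⊃ (p4 ⊃ p1))) = max(0.62, 1) = 1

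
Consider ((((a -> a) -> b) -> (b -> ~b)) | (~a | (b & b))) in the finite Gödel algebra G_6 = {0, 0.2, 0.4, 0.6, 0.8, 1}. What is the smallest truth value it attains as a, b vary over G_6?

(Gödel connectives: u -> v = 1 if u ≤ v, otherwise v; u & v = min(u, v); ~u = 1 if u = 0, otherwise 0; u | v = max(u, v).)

The minimum is attained at a = 0.2, b = 0.2:
  (a -> a): 0.2 ≤ 0.2, so result = 1
  ((a -> a) -> b): 1 > 0.2, so result = 0.2
  ~b: Gödel ¬ of 0.2 = 0 (operand ≠ 0)
  (b -> ~b): 0.2 > 0, so result = 0
  (((a -> a) -> b) -> (b -> ~b)): 0.2 > 0, so result = 0
  ~a: Gödel ¬ of 0.2 = 0 (operand ≠ 0)
  (b & b) = min(0.2, 0.2) = 0.2
  (~a | (b & b)) = max(0, 0.2) = 0.2
  ((((a -> a) -> b) -> (b -> ~b)) | (~a | (b & b))) = max(0, 0.2) = 0.2
Checking all 36 assignments confirms none give a value below 0.20.

0.20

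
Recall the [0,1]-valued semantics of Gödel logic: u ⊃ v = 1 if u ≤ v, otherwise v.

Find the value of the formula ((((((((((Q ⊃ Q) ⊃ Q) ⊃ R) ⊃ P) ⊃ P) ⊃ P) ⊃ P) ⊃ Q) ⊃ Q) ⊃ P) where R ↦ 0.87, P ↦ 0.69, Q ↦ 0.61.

(Q ⊃ Q): 0.61 ≤ 0.61, so result = 1
((Q ⊃ Q) ⊃ Q): 1 > 0.61, so result = 0.61
(((Q ⊃ Q) ⊃ Q) ⊃ R): 0.61 ≤ 0.87, so result = 1
((((Q ⊃ Q) ⊃ Q) ⊃ R) ⊃ P): 1 > 0.69, so result = 0.69
(((((Q ⊃ Q) ⊃ Q) ⊃ R) ⊃ P) ⊃ P): 0.69 ≤ 0.69, so result = 1
((((((Q ⊃ Q) ⊃ Q) ⊃ R) ⊃ P) ⊃ P) ⊃ P): 1 > 0.69, so result = 0.69
(((((((Q ⊃ Q) ⊃ Q) ⊃ R) ⊃ P) ⊃ P) ⊃ P) ⊃ P): 0.69 ≤ 0.69, so result = 1
((((((((Q ⊃ Q) ⊃ Q) ⊃ R) ⊃ P) ⊃ P) ⊃ P) ⊃ P) ⊃ Q): 1 > 0.61, so result = 0.61
(((((((((Q ⊃ Q) ⊃ Q) ⊃ R) ⊃ P) ⊃ P) ⊃ P) ⊃ P) ⊃ Q) ⊃ Q): 0.61 ≤ 0.61, so result = 1
((((((((((Q ⊃ Q) ⊃ Q) ⊃ R) ⊃ P) ⊃ P) ⊃ P) ⊃ P) ⊃ Q) ⊃ Q) ⊃ P): 1 > 0.69, so result = 0.69

0.69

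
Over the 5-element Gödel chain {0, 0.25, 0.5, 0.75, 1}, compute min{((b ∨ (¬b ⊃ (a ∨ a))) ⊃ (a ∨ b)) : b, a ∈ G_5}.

0.25

The minimum is attained at b = 0.25, a = 0:
  ¬b: Gödel ¬ of 0.25 = 0 (operand ≠ 0)
  (a ∨ a) = max(0, 0) = 0
  (¬b ⊃ (a ∨ a)): 0 ≤ 0, so result = 1
  (b ∨ (¬b ⊃ (a ∨ a))) = max(0.25, 1) = 1
  (a ∨ b) = max(0, 0.25) = 0.25
  ((b ∨ (¬b ⊃ (a ∨ a))) ⊃ (a ∨ b)): 1 > 0.25, so result = 0.25
Checking all 25 assignments confirms none give a value below 0.25.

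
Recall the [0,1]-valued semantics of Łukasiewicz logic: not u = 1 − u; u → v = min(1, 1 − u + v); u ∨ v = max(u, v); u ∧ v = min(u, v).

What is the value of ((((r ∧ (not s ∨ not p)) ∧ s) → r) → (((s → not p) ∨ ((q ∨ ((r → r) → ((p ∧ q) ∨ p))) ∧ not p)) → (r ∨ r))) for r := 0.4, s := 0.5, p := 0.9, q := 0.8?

0.80

not s: Łukasiewicz ¬ gives 1 − 0.5 = 0.5
not p: Łukasiewicz ¬ gives 1 − 0.9 = 0.1
(not s ∨ not p) = max(0.5, 0.1) = 0.5
(r ∧ (not s ∨ not p)) = min(0.4, 0.5) = 0.4
((r ∧ (not s ∨ not p)) ∧ s) = min(0.4, 0.5) = 0.4
(((r ∧ (not s ∨ not p)) ∧ s) → r): min(1, 1 − 0.4 + 0.4) = 1
not p: Łukasiewicz ¬ gives 1 − 0.9 = 0.1
(s → not p): min(1, 1 − 0.5 + 0.1) = 0.6
(r → r): min(1, 1 − 0.4 + 0.4) = 1
(p ∧ q) = min(0.9, 0.8) = 0.8
((p ∧ q) ∨ p) = max(0.8, 0.9) = 0.9
((r → r) → ((p ∧ q) ∨ p)): min(1, 1 − 1 + 0.9) = 0.9
(q ∨ ((r → r) → ((p ∧ q) ∨ p))) = max(0.8, 0.9) = 0.9
not p: Łukasiewicz ¬ gives 1 − 0.9 = 0.1
((q ∨ ((r → r) → ((p ∧ q) ∨ p))) ∧ not p) = min(0.9, 0.1) = 0.1
((s → not p) ∨ ((q ∨ ((r → r) → ((p ∧ q) ∨ p))) ∧ not p)) = max(0.6, 0.1) = 0.6
(r ∨ r) = max(0.4, 0.4) = 0.4
(((s → not p) ∨ ((q ∨ ((r → r) → ((p ∧ q) ∨ p))) ∧ not p)) → (r ∨ r)): min(1, 1 − 0.6 + 0.4) = 0.8
((((r ∧ (not s ∨ not p)) ∧ s) → r) → (((s → not p) ∨ ((q ∨ ((r → r) → ((p ∧ q) ∨ p))) ∧ not p)) → (r ∨ r))): min(1, 1 − 1 + 0.8) = 0.8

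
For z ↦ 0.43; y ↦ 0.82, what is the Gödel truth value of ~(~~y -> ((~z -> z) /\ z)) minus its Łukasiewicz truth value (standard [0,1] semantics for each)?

Gödel evaluation:
  ~y: Gödel ¬ of 0.82 = 0 (operand ≠ 0)
  ~~y: Gödel ¬ of 0 = 1 (operand is 0)
  ~z: Gödel ¬ of 0.43 = 0 (operand ≠ 0)
  (~z -> z): 0 ≤ 0.43, so result = 1
  ((~z -> z) /\ z) = min(1, 0.43) = 0.43
  (~~y -> ((~z -> z) /\ z)): 1 > 0.43, so result = 0.43
  ~(~~y -> ((~z -> z) /\ z)): Gödel ¬ of 0.43 = 0 (operand ≠ 0)
  Gödel value = 0
Łukasiewicz evaluation:
  ~y: Łukasiewicz ¬ gives 1 − 0.82 = 0.18
  ~~y: Łukasiewicz ¬ gives 1 − 0.18 = 0.82
  ~z: Łukasiewicz ¬ gives 1 − 0.43 = 0.57
  (~z -> z): min(1, 1 − 0.57 + 0.43) = 0.86
  ((~z -> z) /\ z) = min(0.86, 0.43) = 0.43
  (~~y -> ((~z -> z) /\ z)): min(1, 1 − 0.82 + 0.43) = 0.61
  ~(~~y -> ((~z -> z) /\ z)): Łukasiewicz ¬ gives 1 − 0.61 = 0.39
  Łukasiewicz value = 0.39
Difference: 0 − 0.39 = -0.39

-0.39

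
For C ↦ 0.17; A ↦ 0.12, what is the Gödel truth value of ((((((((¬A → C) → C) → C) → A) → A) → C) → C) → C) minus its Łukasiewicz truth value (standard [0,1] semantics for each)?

-0.71

Gödel evaluation:
  ¬A: Gödel ¬ of 0.12 = 0 (operand ≠ 0)
  (¬A → C): 0 ≤ 0.17, so result = 1
  ((¬A → C) → C): 1 > 0.17, so result = 0.17
  (((¬A → C) → C) → C): 0.17 ≤ 0.17, so result = 1
  ((((¬A → C) → C) → C) → A): 1 > 0.12, so result = 0.12
  (((((¬A → C) → C) → C) → A) → A): 0.12 ≤ 0.12, so result = 1
  ((((((¬A → C) → C) → C) → A) → A) → C): 1 > 0.17, so result = 0.17
  (((((((¬A → C) → C) → C) → A) → A) → C) → C): 0.17 ≤ 0.17, so result = 1
  ((((((((¬A → C) → C) → C) → A) → A) → C) → C) → C): 1 > 0.17, so result = 0.17
  Gödel value = 0.17
Łukasiewicz evaluation:
  ¬A: Łukasiewicz ¬ gives 1 − 0.12 = 0.88
  (¬A → C): min(1, 1 − 0.88 + 0.17) = 0.29
  ((¬A → C) → C): min(1, 1 − 0.29 + 0.17) = 0.88
  (((¬A → C) → C) → C): min(1, 1 − 0.88 + 0.17) = 0.29
  ((((¬A → C) → C) → C) → A): min(1, 1 − 0.29 + 0.12) = 0.83
  (((((¬A → C) → C) → C) → A) → A): min(1, 1 − 0.83 + 0.12) = 0.29
  ((((((¬A → C) → C) → C) → A) → A) → C): min(1, 1 − 0.29 + 0.17) = 0.88
  (((((((¬A → C) → C) → C) → A) → A) → C) → C): min(1, 1 − 0.88 + 0.17) = 0.29
  ((((((((¬A → C) → C) → C) → A) → A) → C) → C) → C): min(1, 1 − 0.29 + 0.17) = 0.88
  Łukasiewicz value = 0.88
Difference: 0.17 − 0.88 = -0.71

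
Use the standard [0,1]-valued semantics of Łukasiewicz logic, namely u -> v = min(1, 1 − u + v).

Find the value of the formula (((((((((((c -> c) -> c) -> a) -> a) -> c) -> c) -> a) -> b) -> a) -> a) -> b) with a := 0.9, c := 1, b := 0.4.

(c -> c): min(1, 1 − 1 + 1) = 1
((c -> c) -> c): min(1, 1 − 1 + 1) = 1
(((c -> c) -> c) -> a): min(1, 1 − 1 + 0.9) = 0.9
((((c -> c) -> c) -> a) -> a): min(1, 1 − 0.9 + 0.9) = 1
(((((c -> c) -> c) -> a) -> a) -> c): min(1, 1 − 1 + 1) = 1
((((((c -> c) -> c) -> a) -> a) -> c) -> c): min(1, 1 − 1 + 1) = 1
(((((((c -> c) -> c) -> a) -> a) -> c) -> c) -> a): min(1, 1 − 1 + 0.9) = 0.9
((((((((c -> c) -> c) -> a) -> a) -> c) -> c) -> a) -> b): min(1, 1 − 0.9 + 0.4) = 0.5
(((((((((c -> c) -> c) -> a) -> a) -> c) -> c) -> a) -> b) -> a): min(1, 1 − 0.5 + 0.9) = 1
((((((((((c -> c) -> c) -> a) -> a) -> c) -> c) -> a) -> b) -> a) -> a): min(1, 1 − 1 + 0.9) = 0.9
(((((((((((c -> c) -> c) -> a) -> a) -> c) -> c) -> a) -> b) -> a) -> a) -> b): min(1, 1 − 0.9 + 0.4) = 0.5

0.50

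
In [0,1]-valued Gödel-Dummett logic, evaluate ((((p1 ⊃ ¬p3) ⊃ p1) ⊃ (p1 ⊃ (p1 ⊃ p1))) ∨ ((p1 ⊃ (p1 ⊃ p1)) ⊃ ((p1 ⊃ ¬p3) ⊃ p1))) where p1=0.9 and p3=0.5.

¬p3: Gödel ¬ of 0.5 = 0 (operand ≠ 0)
(p1 ⊃ ¬p3): 0.9 > 0, so result = 0
((p1 ⊃ ¬p3) ⊃ p1): 0 ≤ 0.9, so result = 1
(p1 ⊃ p1): 0.9 ≤ 0.9, so result = 1
(p1 ⊃ (p1 ⊃ p1)): 0.9 ≤ 1, so result = 1
(((p1 ⊃ ¬p3) ⊃ p1) ⊃ (p1 ⊃ (p1 ⊃ p1))): 1 ≤ 1, so result = 1
(p1 ⊃ p1): 0.9 ≤ 0.9, so result = 1
(p1 ⊃ (p1 ⊃ p1)): 0.9 ≤ 1, so result = 1
¬p3: Gödel ¬ of 0.5 = 0 (operand ≠ 0)
(p1 ⊃ ¬p3): 0.9 > 0, so result = 0
((p1 ⊃ ¬p3) ⊃ p1): 0 ≤ 0.9, so result = 1
((p1 ⊃ (p1 ⊃ p1)) ⊃ ((p1 ⊃ ¬p3) ⊃ p1)): 1 ≤ 1, so result = 1
((((p1 ⊃ ¬p3) ⊃ p1) ⊃ (p1 ⊃ (p1 ⊃ p1))) ∨ ((p1 ⊃ (p1 ⊃ p1)) ⊃ ((p1 ⊃ ¬p3) ⊃ p1))) = max(1, 1) = 1

1.00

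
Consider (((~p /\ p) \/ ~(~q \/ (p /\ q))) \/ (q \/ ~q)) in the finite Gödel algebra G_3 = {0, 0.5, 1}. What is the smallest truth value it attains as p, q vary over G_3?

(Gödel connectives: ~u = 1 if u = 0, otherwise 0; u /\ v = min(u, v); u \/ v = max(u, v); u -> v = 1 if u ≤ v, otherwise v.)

0.50

The minimum is attained at p = 0.5, q = 0.5:
  ~p: Gödel ¬ of 0.5 = 0 (operand ≠ 0)
  (~p /\ p) = min(0, 0.5) = 0
  ~q: Gödel ¬ of 0.5 = 0 (operand ≠ 0)
  (p /\ q) = min(0.5, 0.5) = 0.5
  (~q \/ (p /\ q)) = max(0, 0.5) = 0.5
  ~(~q \/ (p /\ q)): Gödel ¬ of 0.5 = 0 (operand ≠ 0)
  ((~p /\ p) \/ ~(~q \/ (p /\ q))) = max(0, 0) = 0
  ~q: Gödel ¬ of 0.5 = 0 (operand ≠ 0)
  (q \/ ~q) = max(0.5, 0) = 0.5
  (((~p /\ p) \/ ~(~q \/ (p /\ q))) \/ (q \/ ~q)) = max(0, 0.5) = 0.5
Checking all 9 assignments confirms none give a value below 0.50.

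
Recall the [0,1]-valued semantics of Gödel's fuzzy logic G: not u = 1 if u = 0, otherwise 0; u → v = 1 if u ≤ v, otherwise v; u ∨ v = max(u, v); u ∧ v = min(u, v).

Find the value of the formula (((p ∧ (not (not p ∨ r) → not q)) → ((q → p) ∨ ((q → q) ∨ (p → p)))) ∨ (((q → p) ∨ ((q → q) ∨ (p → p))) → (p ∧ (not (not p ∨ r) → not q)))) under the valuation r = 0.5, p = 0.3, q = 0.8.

1.00

not p: Gödel ¬ of 0.3 = 0 (operand ≠ 0)
(not p ∨ r) = max(0, 0.5) = 0.5
not (not p ∨ r): Gödel ¬ of 0.5 = 0 (operand ≠ 0)
not q: Gödel ¬ of 0.8 = 0 (operand ≠ 0)
(not (not p ∨ r) → not q): 0 ≤ 0, so result = 1
(p ∧ (not (not p ∨ r) → not q)) = min(0.3, 1) = 0.3
(q → p): 0.8 > 0.3, so result = 0.3
(q → q): 0.8 ≤ 0.8, so result = 1
(p → p): 0.3 ≤ 0.3, so result = 1
((q → q) ∨ (p → p)) = max(1, 1) = 1
((q → p) ∨ ((q → q) ∨ (p → p))) = max(0.3, 1) = 1
((p ∧ (not (not p ∨ r) → not q)) → ((q → p) ∨ ((q → q) ∨ (p → p)))): 0.3 ≤ 1, so result = 1
(q → p): 0.8 > 0.3, so result = 0.3
(q → q): 0.8 ≤ 0.8, so result = 1
(p → p): 0.3 ≤ 0.3, so result = 1
((q → q) ∨ (p → p)) = max(1, 1) = 1
((q → p) ∨ ((q → q) ∨ (p → p))) = max(0.3, 1) = 1
not p: Gödel ¬ of 0.3 = 0 (operand ≠ 0)
(not p ∨ r) = max(0, 0.5) = 0.5
not (not p ∨ r): Gödel ¬ of 0.5 = 0 (operand ≠ 0)
not q: Gödel ¬ of 0.8 = 0 (operand ≠ 0)
(not (not p ∨ r) → not q): 0 ≤ 0, so result = 1
(p ∧ (not (not p ∨ r) → not q)) = min(0.3, 1) = 0.3
(((q → p) ∨ ((q → q) ∨ (p → p))) → (p ∧ (not (not p ∨ r) → not q))): 1 > 0.3, so result = 0.3
(((p ∧ (not (not p ∨ r) → not q)) → ((q → p) ∨ ((q → q) ∨ (p → p)))) ∨ (((q → p) ∨ ((q → q) ∨ (p → p))) → (p ∧ (not (not p ∨ r) → not q)))) = max(1, 0.3) = 1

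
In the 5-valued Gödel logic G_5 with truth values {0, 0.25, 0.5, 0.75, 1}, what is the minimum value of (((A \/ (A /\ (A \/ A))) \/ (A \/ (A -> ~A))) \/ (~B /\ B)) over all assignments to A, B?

The minimum is attained at A = 0.25, B = 0:
  (A \/ A) = max(0.25, 0.25) = 0.25
  (A /\ (A \/ A)) = min(0.25, 0.25) = 0.25
  (A \/ (A /\ (A \/ A))) = max(0.25, 0.25) = 0.25
  ~A: Gödel ¬ of 0.25 = 0 (operand ≠ 0)
  (A -> ~A): 0.25 > 0, so result = 0
  (A \/ (A -> ~A)) = max(0.25, 0) = 0.25
  ((A \/ (A /\ (A \/ A))) \/ (A \/ (A -> ~A))) = max(0.25, 0.25) = 0.25
  ~B: Gödel ¬ of 0 = 1 (operand is 0)
  (~B /\ B) = min(1, 0) = 0
  (((A \/ (A /\ (A \/ A))) \/ (A \/ (A -> ~A))) \/ (~B /\ B)) = max(0.25, 0) = 0.25
Checking all 25 assignments confirms none give a value below 0.25.

0.25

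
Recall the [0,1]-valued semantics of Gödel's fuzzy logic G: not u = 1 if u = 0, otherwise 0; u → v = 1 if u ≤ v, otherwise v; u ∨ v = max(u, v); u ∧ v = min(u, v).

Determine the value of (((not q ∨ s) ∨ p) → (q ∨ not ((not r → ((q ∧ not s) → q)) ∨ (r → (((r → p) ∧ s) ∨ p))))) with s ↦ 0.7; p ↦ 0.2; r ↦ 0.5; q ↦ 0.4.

0.40

not q: Gödel ¬ of 0.4 = 0 (operand ≠ 0)
(not q ∨ s) = max(0, 0.7) = 0.7
((not q ∨ s) ∨ p) = max(0.7, 0.2) = 0.7
not r: Gödel ¬ of 0.5 = 0 (operand ≠ 0)
not s: Gödel ¬ of 0.7 = 0 (operand ≠ 0)
(q ∧ not s) = min(0.4, 0) = 0
((q ∧ not s) → q): 0 ≤ 0.4, so result = 1
(not r → ((q ∧ not s) → q)): 0 ≤ 1, so result = 1
(r → p): 0.5 > 0.2, so result = 0.2
((r → p) ∧ s) = min(0.2, 0.7) = 0.2
(((r → p) ∧ s) ∨ p) = max(0.2, 0.2) = 0.2
(r → (((r → p) ∧ s) ∨ p)): 0.5 > 0.2, so result = 0.2
((not r → ((q ∧ not s) → q)) ∨ (r → (((r → p) ∧ s) ∨ p))) = max(1, 0.2) = 1
not ((not r → ((q ∧ not s) → q)) ∨ (r → (((r → p) ∧ s) ∨ p))): Gödel ¬ of 1 = 0 (operand ≠ 0)
(q ∨ not ((not r → ((q ∧ not s) → q)) ∨ (r → (((r → p) ∧ s) ∨ p)))) = max(0.4, 0) = 0.4
(((not q ∨ s) ∨ p) → (q ∨ not ((not r → ((q ∧ not s) → q)) ∨ (r → (((r → p) ∧ s) ∨ p))))): 0.7 > 0.4, so result = 0.4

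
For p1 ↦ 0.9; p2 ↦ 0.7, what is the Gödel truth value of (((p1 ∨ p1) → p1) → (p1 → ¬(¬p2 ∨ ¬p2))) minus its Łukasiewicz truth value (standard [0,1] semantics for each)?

0.20

Gödel evaluation:
  (p1 ∨ p1) = max(0.9, 0.9) = 0.9
  ((p1 ∨ p1) → p1): 0.9 ≤ 0.9, so result = 1
  ¬p2: Gödel ¬ of 0.7 = 0 (operand ≠ 0)
  ¬p2: Gödel ¬ of 0.7 = 0 (operand ≠ 0)
  (¬p2 ∨ ¬p2) = max(0, 0) = 0
  ¬(¬p2 ∨ ¬p2): Gödel ¬ of 0 = 1 (operand is 0)
  (p1 → ¬(¬p2 ∨ ¬p2)): 0.9 ≤ 1, so result = 1
  (((p1 ∨ p1) → p1) → (p1 → ¬(¬p2 ∨ ¬p2))): 1 ≤ 1, so result = 1
  Gödel value = 1
Łukasiewicz evaluation:
  (p1 ∨ p1) = max(0.9, 0.9) = 0.9
  ((p1 ∨ p1) → p1): min(1, 1 − 0.9 + 0.9) = 1
  ¬p2: Łukasiewicz ¬ gives 1 − 0.7 = 0.3
  ¬p2: Łukasiewicz ¬ gives 1 − 0.7 = 0.3
  (¬p2 ∨ ¬p2) = max(0.3, 0.3) = 0.3
  ¬(¬p2 ∨ ¬p2): Łukasiewicz ¬ gives 1 − 0.3 = 0.7
  (p1 → ¬(¬p2 ∨ ¬p2)): min(1, 1 − 0.9 + 0.7) = 0.8
  (((p1 ∨ p1) → p1) → (p1 → ¬(¬p2 ∨ ¬p2))): min(1, 1 − 1 + 0.8) = 0.8
  Łukasiewicz value = 0.8
Difference: 1 − 0.8 = 0.20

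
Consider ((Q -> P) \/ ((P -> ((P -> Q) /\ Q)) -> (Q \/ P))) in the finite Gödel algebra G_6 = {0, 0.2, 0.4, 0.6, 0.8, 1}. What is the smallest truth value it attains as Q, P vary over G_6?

The minimum is attained at Q = 0.2, P = 0:
  (Q -> P): 0.2 > 0, so result = 0
  (P -> Q): 0 ≤ 0.2, so result = 1
  ((P -> Q) /\ Q) = min(1, 0.2) = 0.2
  (P -> ((P -> Q) /\ Q)): 0 ≤ 0.2, so result = 1
  (Q \/ P) = max(0.2, 0) = 0.2
  ((P -> ((P -> Q) /\ Q)) -> (Q \/ P)): 1 > 0.2, so result = 0.2
  ((Q -> P) \/ ((P -> ((P -> Q) /\ Q)) -> (Q \/ P))) = max(0, 0.2) = 0.2
Checking all 36 assignments confirms none give a value below 0.20.

0.20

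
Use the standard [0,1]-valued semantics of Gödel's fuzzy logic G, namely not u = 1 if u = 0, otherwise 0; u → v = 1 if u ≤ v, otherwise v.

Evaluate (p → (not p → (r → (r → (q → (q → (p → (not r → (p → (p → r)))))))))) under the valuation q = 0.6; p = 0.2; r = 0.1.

1.00

not p: Gödel ¬ of 0.2 = 0 (operand ≠ 0)
not r: Gödel ¬ of 0.1 = 0 (operand ≠ 0)
(p → r): 0.2 > 0.1, so result = 0.1
(p → (p → r)): 0.2 > 0.1, so result = 0.1
(not r → (p → (p → r))): 0 ≤ 0.1, so result = 1
(p → (not r → (p → (p → r)))): 0.2 ≤ 1, so result = 1
(q → (p → (not r → (p → (p → r))))): 0.6 ≤ 1, so result = 1
(q → (q → (p → (not r → (p → (p → r)))))): 0.6 ≤ 1, so result = 1
(r → (q → (q → (p → (not r → (p → (p → r))))))): 0.1 ≤ 1, so result = 1
(r → (r → (q → (q → (p → (not r → (p → (p → r)))))))): 0.1 ≤ 1, so result = 1
(not p → (r → (r → (q → (q → (p → (not r → (p → (p → r))))))))): 0 ≤ 1, so result = 1
(p → (not p → (r → (r → (q → (q → (p → (not r → (p → (p → r)))))))))): 0.2 ≤ 1, so result = 1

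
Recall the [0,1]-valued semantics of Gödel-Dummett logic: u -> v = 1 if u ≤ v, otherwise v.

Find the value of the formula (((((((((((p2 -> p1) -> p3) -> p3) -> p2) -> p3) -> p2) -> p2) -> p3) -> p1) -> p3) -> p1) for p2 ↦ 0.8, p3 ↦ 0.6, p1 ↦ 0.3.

0.30

(p2 -> p1): 0.8 > 0.3, so result = 0.3
((p2 -> p1) -> p3): 0.3 ≤ 0.6, so result = 1
(((p2 -> p1) -> p3) -> p3): 1 > 0.6, so result = 0.6
((((p2 -> p1) -> p3) -> p3) -> p2): 0.6 ≤ 0.8, so result = 1
(((((p2 -> p1) -> p3) -> p3) -> p2) -> p3): 1 > 0.6, so result = 0.6
((((((p2 -> p1) -> p3) -> p3) -> p2) -> p3) -> p2): 0.6 ≤ 0.8, so result = 1
(((((((p2 -> p1) -> p3) -> p3) -> p2) -> p3) -> p2) -> p2): 1 > 0.8, so result = 0.8
((((((((p2 -> p1) -> p3) -> p3) -> p2) -> p3) -> p2) -> p2) -> p3): 0.8 > 0.6, so result = 0.6
(((((((((p2 -> p1) -> p3) -> p3) -> p2) -> p3) -> p2) -> p2) -> p3) -> p1): 0.6 > 0.3, so result = 0.3
((((((((((p2 -> p1) -> p3) -> p3) -> p2) -> p3) -> p2) -> p2) -> p3) -> p1) -> p3): 0.3 ≤ 0.6, so result = 1
(((((((((((p2 -> p1) -> p3) -> p3) -> p2) -> p3) -> p2) -> p2) -> p3) -> p1) -> p3) -> p1): 1 > 0.3, so result = 0.3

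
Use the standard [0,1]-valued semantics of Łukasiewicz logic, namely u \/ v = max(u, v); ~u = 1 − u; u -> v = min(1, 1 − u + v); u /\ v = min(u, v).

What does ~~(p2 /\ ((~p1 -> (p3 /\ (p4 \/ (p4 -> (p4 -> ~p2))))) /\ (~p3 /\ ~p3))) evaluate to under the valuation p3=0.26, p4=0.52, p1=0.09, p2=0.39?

0.35

~p1: Łukasiewicz ¬ gives 1 − 0.09 = 0.91
~p2: Łukasiewicz ¬ gives 1 − 0.39 = 0.61
(p4 -> ~p2): min(1, 1 − 0.52 + 0.61) = 1
(p4 -> (p4 -> ~p2)): min(1, 1 − 0.52 + 1) = 1
(p4 \/ (p4 -> (p4 -> ~p2))) = max(0.52, 1) = 1
(p3 /\ (p4 \/ (p4 -> (p4 -> ~p2)))) = min(0.26, 1) = 0.26
(~p1 -> (p3 /\ (p4 \/ (p4 -> (p4 -> ~p2))))): min(1, 1 − 0.91 + 0.26) = 0.35
~p3: Łukasiewicz ¬ gives 1 − 0.26 = 0.74
~p3: Łukasiewicz ¬ gives 1 − 0.26 = 0.74
(~p3 /\ ~p3) = min(0.74, 0.74) = 0.74
((~p1 -> (p3 /\ (p4 \/ (p4 -> (p4 -> ~p2))))) /\ (~p3 /\ ~p3)) = min(0.35, 0.74) = 0.35
(p2 /\ ((~p1 -> (p3 /\ (p4 \/ (p4 -> (p4 -> ~p2))))) /\ (~p3 /\ ~p3))) = min(0.39, 0.35) = 0.35
~(p2 /\ ((~p1 -> (p3 /\ (p4 \/ (p4 -> (p4 -> ~p2))))) /\ (~p3 /\ ~p3))): Łukasiewicz ¬ gives 1 − 0.35 = 0.65
~~(p2 /\ ((~p1 -> (p3 /\ (p4 \/ (p4 -> (p4 -> ~p2))))) /\ (~p3 /\ ~p3))): Łukasiewicz ¬ gives 1 − 0.65 = 0.35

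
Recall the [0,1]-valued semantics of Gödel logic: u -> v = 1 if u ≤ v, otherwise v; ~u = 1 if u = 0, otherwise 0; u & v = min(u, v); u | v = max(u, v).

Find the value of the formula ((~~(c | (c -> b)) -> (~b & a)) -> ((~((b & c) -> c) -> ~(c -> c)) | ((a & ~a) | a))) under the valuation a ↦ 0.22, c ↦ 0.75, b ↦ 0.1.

1.00

(c -> b): 0.75 > 0.1, so result = 0.1
(c | (c -> b)) = max(0.75, 0.1) = 0.75
~(c | (c -> b)): Gödel ¬ of 0.75 = 0 (operand ≠ 0)
~~(c | (c -> b)): Gödel ¬ of 0 = 1 (operand is 0)
~b: Gödel ¬ of 0.1 = 0 (operand ≠ 0)
(~b & a) = min(0, 0.22) = 0
(~~(c | (c -> b)) -> (~b & a)): 1 > 0, so result = 0
(b & c) = min(0.1, 0.75) = 0.1
((b & c) -> c): 0.1 ≤ 0.75, so result = 1
~((b & c) -> c): Gödel ¬ of 1 = 0 (operand ≠ 0)
(c -> c): 0.75 ≤ 0.75, so result = 1
~(c -> c): Gödel ¬ of 1 = 0 (operand ≠ 0)
(~((b & c) -> c) -> ~(c -> c)): 0 ≤ 0, so result = 1
~a: Gödel ¬ of 0.22 = 0 (operand ≠ 0)
(a & ~a) = min(0.22, 0) = 0
((a & ~a) | a) = max(0, 0.22) = 0.22
((~((b & c) -> c) -> ~(c -> c)) | ((a & ~a) | a)) = max(1, 0.22) = 1
((~~(c | (c -> b)) -> (~b & a)) -> ((~((b & c) -> c) -> ~(c -> c)) | ((a & ~a) | a))): 0 ≤ 1, so result = 1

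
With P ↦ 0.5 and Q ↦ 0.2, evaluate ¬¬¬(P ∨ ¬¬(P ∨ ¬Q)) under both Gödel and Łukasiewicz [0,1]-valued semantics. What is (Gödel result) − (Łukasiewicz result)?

Gödel evaluation:
  ¬Q: Gödel ¬ of 0.2 = 0 (operand ≠ 0)
  (P ∨ ¬Q) = max(0.5, 0) = 0.5
  ¬(P ∨ ¬Q): Gödel ¬ of 0.5 = 0 (operand ≠ 0)
  ¬¬(P ∨ ¬Q): Gödel ¬ of 0 = 1 (operand is 0)
  (P ∨ ¬¬(P ∨ ¬Q)) = max(0.5, 1) = 1
  ¬(P ∨ ¬¬(P ∨ ¬Q)): Gödel ¬ of 1 = 0 (operand ≠ 0)
  ¬¬(P ∨ ¬¬(P ∨ ¬Q)): Gödel ¬ of 0 = 1 (operand is 0)
  ¬¬¬(P ∨ ¬¬(P ∨ ¬Q)): Gödel ¬ of 1 = 0 (operand ≠ 0)
  Gödel value = 0
Łukasiewicz evaluation:
  ¬Q: Łukasiewicz ¬ gives 1 − 0.2 = 0.8
  (P ∨ ¬Q) = max(0.5, 0.8) = 0.8
  ¬(P ∨ ¬Q): Łukasiewicz ¬ gives 1 − 0.8 = 0.2
  ¬¬(P ∨ ¬Q): Łukasiewicz ¬ gives 1 − 0.2 = 0.8
  (P ∨ ¬¬(P ∨ ¬Q)) = max(0.5, 0.8) = 0.8
  ¬(P ∨ ¬¬(P ∨ ¬Q)): Łukasiewicz ¬ gives 1 − 0.8 = 0.2
  ¬¬(P ∨ ¬¬(P ∨ ¬Q)): Łukasiewicz ¬ gives 1 − 0.2 = 0.8
  ¬¬¬(P ∨ ¬¬(P ∨ ¬Q)): Łukasiewicz ¬ gives 1 − 0.8 = 0.2
  Łukasiewicz value = 0.2
Difference: 0 − 0.2 = -0.20

-0.20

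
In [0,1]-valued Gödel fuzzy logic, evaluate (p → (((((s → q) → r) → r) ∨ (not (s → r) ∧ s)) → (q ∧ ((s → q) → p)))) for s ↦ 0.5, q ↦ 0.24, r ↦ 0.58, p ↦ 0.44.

(s → q): 0.5 > 0.24, so result = 0.24
((s → q) → r): 0.24 ≤ 0.58, so result = 1
(((s → q) → r) → r): 1 > 0.58, so result = 0.58
(s → r): 0.5 ≤ 0.58, so result = 1
not (s → r): Gödel ¬ of 1 = 0 (operand ≠ 0)
(not (s → r) ∧ s) = min(0, 0.5) = 0
((((s → q) → r) → r) ∨ (not (s → r) ∧ s)) = max(0.58, 0) = 0.58
(s → q): 0.5 > 0.24, so result = 0.24
((s → q) → p): 0.24 ≤ 0.44, so result = 1
(q ∧ ((s → q) → p)) = min(0.24, 1) = 0.24
(((((s → q) → r) → r) ∨ (not (s → r) ∧ s)) → (q ∧ ((s → q) → p))): 0.58 > 0.24, so result = 0.24
(p → (((((s → q) → r) → r) ∨ (not (s → r) ∧ s)) → (q ∧ ((s → q) → p)))): 0.44 > 0.24, so result = 0.24

0.24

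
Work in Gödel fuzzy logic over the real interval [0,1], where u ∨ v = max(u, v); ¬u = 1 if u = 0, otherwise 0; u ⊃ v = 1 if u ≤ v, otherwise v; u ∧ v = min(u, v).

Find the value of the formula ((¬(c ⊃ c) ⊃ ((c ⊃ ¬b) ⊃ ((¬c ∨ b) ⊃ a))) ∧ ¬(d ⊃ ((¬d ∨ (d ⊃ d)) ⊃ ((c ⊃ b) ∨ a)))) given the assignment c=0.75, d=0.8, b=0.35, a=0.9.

0.00

(c ⊃ c): 0.75 ≤ 0.75, so result = 1
¬(c ⊃ c): Gödel ¬ of 1 = 0 (operand ≠ 0)
¬b: Gödel ¬ of 0.35 = 0 (operand ≠ 0)
(c ⊃ ¬b): 0.75 > 0, so result = 0
¬c: Gödel ¬ of 0.75 = 0 (operand ≠ 0)
(¬c ∨ b) = max(0, 0.35) = 0.35
((¬c ∨ b) ⊃ a): 0.35 ≤ 0.9, so result = 1
((c ⊃ ¬b) ⊃ ((¬c ∨ b) ⊃ a)): 0 ≤ 1, so result = 1
(¬(c ⊃ c) ⊃ ((c ⊃ ¬b) ⊃ ((¬c ∨ b) ⊃ a))): 0 ≤ 1, so result = 1
¬d: Gödel ¬ of 0.8 = 0 (operand ≠ 0)
(d ⊃ d): 0.8 ≤ 0.8, so result = 1
(¬d ∨ (d ⊃ d)) = max(0, 1) = 1
(c ⊃ b): 0.75 > 0.35, so result = 0.35
((c ⊃ b) ∨ a) = max(0.35, 0.9) = 0.9
((¬d ∨ (d ⊃ d)) ⊃ ((c ⊃ b) ∨ a)): 1 > 0.9, so result = 0.9
(d ⊃ ((¬d ∨ (d ⊃ d)) ⊃ ((c ⊃ b) ∨ a))): 0.8 ≤ 0.9, so result = 1
¬(d ⊃ ((¬d ∨ (d ⊃ d)) ⊃ ((c ⊃ b) ∨ a))): Gödel ¬ of 1 = 0 (operand ≠ 0)
((¬(c ⊃ c) ⊃ ((c ⊃ ¬b) ⊃ ((¬c ∨ b) ⊃ a))) ∧ ¬(d ⊃ ((¬d ∨ (d ⊃ d)) ⊃ ((c ⊃ b) ∨ a)))) = min(1, 0) = 0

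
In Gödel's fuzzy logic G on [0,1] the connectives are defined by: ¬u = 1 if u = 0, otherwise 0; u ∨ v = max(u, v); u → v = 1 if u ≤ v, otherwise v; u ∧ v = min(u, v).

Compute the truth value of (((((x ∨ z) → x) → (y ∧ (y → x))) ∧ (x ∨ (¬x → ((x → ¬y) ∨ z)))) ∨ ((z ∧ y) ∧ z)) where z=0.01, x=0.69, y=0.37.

(x ∨ z) = max(0.69, 0.01) = 0.69
((x ∨ z) → x): 0.69 ≤ 0.69, so result = 1
(y → x): 0.37 ≤ 0.69, so result = 1
(y ∧ (y → x)) = min(0.37, 1) = 0.37
(((x ∨ z) → x) → (y ∧ (y → x))): 1 > 0.37, so result = 0.37
¬x: Gödel ¬ of 0.69 = 0 (operand ≠ 0)
¬y: Gödel ¬ of 0.37 = 0 (operand ≠ 0)
(x → ¬y): 0.69 > 0, so result = 0
((x → ¬y) ∨ z) = max(0, 0.01) = 0.01
(¬x → ((x → ¬y) ∨ z)): 0 ≤ 0.01, so result = 1
(x ∨ (¬x → ((x → ¬y) ∨ z))) = max(0.69, 1) = 1
((((x ∨ z) → x) → (y ∧ (y → x))) ∧ (x ∨ (¬x → ((x → ¬y) ∨ z)))) = min(0.37, 1) = 0.37
(z ∧ y) = min(0.01, 0.37) = 0.01
((z ∧ y) ∧ z) = min(0.01, 0.01) = 0.01
(((((x ∨ z) → x) → (y ∧ (y → x))) ∧ (x ∨ (¬x → ((x → ¬y) ∨ z)))) ∨ ((z ∧ y) ∧ z)) = max(0.37, 0.01) = 0.37

0.37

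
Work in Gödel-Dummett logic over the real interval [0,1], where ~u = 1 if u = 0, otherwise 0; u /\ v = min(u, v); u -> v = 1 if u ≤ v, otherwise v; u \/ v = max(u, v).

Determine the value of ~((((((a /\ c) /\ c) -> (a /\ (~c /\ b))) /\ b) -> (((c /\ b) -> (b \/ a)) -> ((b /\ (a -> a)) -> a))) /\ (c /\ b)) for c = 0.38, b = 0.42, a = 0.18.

(a /\ c) = min(0.18, 0.38) = 0.18
((a /\ c) /\ c) = min(0.18, 0.38) = 0.18
~c: Gödel ¬ of 0.38 = 0 (operand ≠ 0)
(~c /\ b) = min(0, 0.42) = 0
(a /\ (~c /\ b)) = min(0.18, 0) = 0
(((a /\ c) /\ c) -> (a /\ (~c /\ b))): 0.18 > 0, so result = 0
((((a /\ c) /\ c) -> (a /\ (~c /\ b))) /\ b) = min(0, 0.42) = 0
(c /\ b) = min(0.38, 0.42) = 0.38
(b \/ a) = max(0.42, 0.18) = 0.42
((c /\ b) -> (b \/ a)): 0.38 ≤ 0.42, so result = 1
(a -> a): 0.18 ≤ 0.18, so result = 1
(b /\ (a -> a)) = min(0.42, 1) = 0.42
((b /\ (a -> a)) -> a): 0.42 > 0.18, so result = 0.18
(((c /\ b) -> (b \/ a)) -> ((b /\ (a -> a)) -> a)): 1 > 0.18, so result = 0.18
(((((a /\ c) /\ c) -> (a /\ (~c /\ b))) /\ b) -> (((c /\ b) -> (b \/ a)) -> ((b /\ (a -> a)) -> a))): 0 ≤ 0.18, so result = 1
(c /\ b) = min(0.38, 0.42) = 0.38
((((((a /\ c) /\ c) -> (a /\ (~c /\ b))) /\ b) -> (((c /\ b) -> (b \/ a)) -> ((b /\ (a -> a)) -> a))) /\ (c /\ b)) = min(1, 0.38) = 0.38
~((((((a /\ c) /\ c) -> (a /\ (~c /\ b))) /\ b) -> (((c /\ b) -> (b \/ a)) -> ((b /\ (a -> a)) -> a))) /\ (c /\ b)): Gödel ¬ of 0.38 = 0 (operand ≠ 0)

0.00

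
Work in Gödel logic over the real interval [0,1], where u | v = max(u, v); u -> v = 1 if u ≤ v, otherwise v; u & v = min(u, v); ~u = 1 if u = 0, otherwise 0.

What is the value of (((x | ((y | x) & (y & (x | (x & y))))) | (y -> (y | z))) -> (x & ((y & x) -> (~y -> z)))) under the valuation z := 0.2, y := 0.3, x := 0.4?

0.40

(y | x) = max(0.3, 0.4) = 0.4
(x & y) = min(0.4, 0.3) = 0.3
(x | (x & y)) = max(0.4, 0.3) = 0.4
(y & (x | (x & y))) = min(0.3, 0.4) = 0.3
((y | x) & (y & (x | (x & y)))) = min(0.4, 0.3) = 0.3
(x | ((y | x) & (y & (x | (x & y))))) = max(0.4, 0.3) = 0.4
(y | z) = max(0.3, 0.2) = 0.3
(y -> (y | z)): 0.3 ≤ 0.3, so result = 1
((x | ((y | x) & (y & (x | (x & y))))) | (y -> (y | z))) = max(0.4, 1) = 1
(y & x) = min(0.3, 0.4) = 0.3
~y: Gödel ¬ of 0.3 = 0 (operand ≠ 0)
(~y -> z): 0 ≤ 0.2, so result = 1
((y & x) -> (~y -> z)): 0.3 ≤ 1, so result = 1
(x & ((y & x) -> (~y -> z))) = min(0.4, 1) = 0.4
(((x | ((y | x) & (y & (x | (x & y))))) | (y -> (y | z))) -> (x & ((y & x) -> (~y -> z)))): 1 > 0.4, so result = 0.4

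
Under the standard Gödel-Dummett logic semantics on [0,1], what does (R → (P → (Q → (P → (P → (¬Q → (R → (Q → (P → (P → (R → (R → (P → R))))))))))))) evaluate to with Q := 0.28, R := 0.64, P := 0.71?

1.00

¬Q: Gödel ¬ of 0.28 = 0 (operand ≠ 0)
(P → R): 0.71 > 0.64, so result = 0.64
(R → (P → R)): 0.64 ≤ 0.64, so result = 1
(R → (R → (P → R))): 0.64 ≤ 1, so result = 1
(P → (R → (R → (P → R)))): 0.71 ≤ 1, so result = 1
(P → (P → (R → (R → (P → R))))): 0.71 ≤ 1, so result = 1
(Q → (P → (P → (R → (R → (P → R)))))): 0.28 ≤ 1, so result = 1
(R → (Q → (P → (P → (R → (R → (P → R))))))): 0.64 ≤ 1, so result = 1
(¬Q → (R → (Q → (P → (P → (R → (R → (P → R)))))))): 0 ≤ 1, so result = 1
(P → (¬Q → (R → (Q → (P → (P → (R → (R → (P → R))))))))): 0.71 ≤ 1, so result = 1
(P → (P → (¬Q → (R → (Q → (P → (P → (R → (R → (P → R)))))))))): 0.71 ≤ 1, so result = 1
(Q → (P → (P → (¬Q → (R → (Q → (P → (P → (R → (R → (P → R))))))))))): 0.28 ≤ 1, so result = 1
(P → (Q → (P → (P → (¬Q → (R → (Q → (P → (P → (R → (R → (P → R)))))))))))): 0.71 ≤ 1, so result = 1
(R → (P → (Q → (P → (P → (¬Q → (R → (Q → (P → (P → (R → (R → (P → R))))))))))))): 0.64 ≤ 1, so result = 1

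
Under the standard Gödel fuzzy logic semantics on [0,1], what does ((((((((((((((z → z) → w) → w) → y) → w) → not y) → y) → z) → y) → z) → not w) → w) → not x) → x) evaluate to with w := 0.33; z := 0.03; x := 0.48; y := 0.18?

(z → z): 0.03 ≤ 0.03, so result = 1
((z → z) → w): 1 > 0.33, so result = 0.33
(((z → z) → w) → w): 0.33 ≤ 0.33, so result = 1
((((z → z) → w) → w) → y): 1 > 0.18, so result = 0.18
(((((z → z) → w) → w) → y) → w): 0.18 ≤ 0.33, so result = 1
not y: Gödel ¬ of 0.18 = 0 (operand ≠ 0)
((((((z → z) → w) → w) → y) → w) → not y): 1 > 0, so result = 0
(((((((z → z) → w) → w) → y) → w) → not y) → y): 0 ≤ 0.18, so result = 1
((((((((z → z) → w) → w) → y) → w) → not y) → y) → z): 1 > 0.03, so result = 0.03
(((((((((z → z) → w) → w) → y) → w) → not y) → y) → z) → y): 0.03 ≤ 0.18, so result = 1
((((((((((z → z) → w) → w) → y) → w) → not y) → y) → z) → y) → z): 1 > 0.03, so result = 0.03
not w: Gödel ¬ of 0.33 = 0 (operand ≠ 0)
(((((((((((z → z) → w) → w) → y) → w) → not y) → y) → z) → y) → z) → not w): 0.03 > 0, so result = 0
((((((((((((z → z) → w) → w) → y) → w) → not y) → y) → z) → y) → z) → not w) → w): 0 ≤ 0.33, so result = 1
not x: Gödel ¬ of 0.48 = 0 (operand ≠ 0)
(((((((((((((z → z) → w) → w) → y) → w) → not y) → y) → z) → y) → z) → not w) → w) → not x): 1 > 0, so result = 0
((((((((((((((z → z) → w) → w) → y) → w) → not y) → y) → z) → y) → z) → not w) → w) → not x) → x): 0 ≤ 0.48, so result = 1

1.00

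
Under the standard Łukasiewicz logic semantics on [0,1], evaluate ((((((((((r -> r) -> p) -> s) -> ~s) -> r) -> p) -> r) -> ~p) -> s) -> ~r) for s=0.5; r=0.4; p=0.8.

0.90

(r -> r): min(1, 1 − 0.4 + 0.4) = 1
((r -> r) -> p): min(1, 1 − 1 + 0.8) = 0.8
(((r -> r) -> p) -> s): min(1, 1 − 0.8 + 0.5) = 0.7
~s: Łukasiewicz ¬ gives 1 − 0.5 = 0.5
((((r -> r) -> p) -> s) -> ~s): min(1, 1 − 0.7 + 0.5) = 0.8
(((((r -> r) -> p) -> s) -> ~s) -> r): min(1, 1 − 0.8 + 0.4) = 0.6
((((((r -> r) -> p) -> s) -> ~s) -> r) -> p): min(1, 1 − 0.6 + 0.8) = 1
(((((((r -> r) -> p) -> s) -> ~s) -> r) -> p) -> r): min(1, 1 − 1 + 0.4) = 0.4
~p: Łukasiewicz ¬ gives 1 − 0.8 = 0.2
((((((((r -> r) -> p) -> s) -> ~s) -> r) -> p) -> r) -> ~p): min(1, 1 − 0.4 + 0.2) = 0.8
(((((((((r -> r) -> p) -> s) -> ~s) -> r) -> p) -> r) -> ~p) -> s): min(1, 1 − 0.8 + 0.5) = 0.7
~r: Łukasiewicz ¬ gives 1 − 0.4 = 0.6
((((((((((r -> r) -> p) -> s) -> ~s) -> r) -> p) -> r) -> ~p) -> s) -> ~r): min(1, 1 − 0.7 + 0.6) = 0.9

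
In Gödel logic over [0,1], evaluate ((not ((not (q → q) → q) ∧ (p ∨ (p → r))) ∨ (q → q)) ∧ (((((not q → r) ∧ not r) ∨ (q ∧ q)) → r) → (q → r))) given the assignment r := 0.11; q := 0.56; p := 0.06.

(q → q): 0.56 ≤ 0.56, so result = 1
not (q → q): Gödel ¬ of 1 = 0 (operand ≠ 0)
(not (q → q) → q): 0 ≤ 0.56, so result = 1
(p → r): 0.06 ≤ 0.11, so result = 1
(p ∨ (p → r)) = max(0.06, 1) = 1
((not (q → q) → q) ∧ (p ∨ (p → r))) = min(1, 1) = 1
not ((not (q → q) → q) ∧ (p ∨ (p → r))): Gödel ¬ of 1 = 0 (operand ≠ 0)
(q → q): 0.56 ≤ 0.56, so result = 1
(not ((not (q → q) → q) ∧ (p ∨ (p → r))) ∨ (q → q)) = max(0, 1) = 1
not q: Gödel ¬ of 0.56 = 0 (operand ≠ 0)
(not q → r): 0 ≤ 0.11, so result = 1
not r: Gödel ¬ of 0.11 = 0 (operand ≠ 0)
((not q → r) ∧ not r) = min(1, 0) = 0
(q ∧ q) = min(0.56, 0.56) = 0.56
(((not q → r) ∧ not r) ∨ (q ∧ q)) = max(0, 0.56) = 0.56
((((not q → r) ∧ not r) ∨ (q ∧ q)) → r): 0.56 > 0.11, so result = 0.11
(q → r): 0.56 > 0.11, so result = 0.11
(((((not q → r) ∧ not r) ∨ (q ∧ q)) → r) → (q → r)): 0.11 ≤ 0.11, so result = 1
((not ((not (q → q) → q) ∧ (p ∨ (p → r))) ∨ (q → q)) ∧ (((((not q → r) ∧ not r) ∨ (q ∧ q)) → r) → (q → r))) = min(1, 1) = 1

1.00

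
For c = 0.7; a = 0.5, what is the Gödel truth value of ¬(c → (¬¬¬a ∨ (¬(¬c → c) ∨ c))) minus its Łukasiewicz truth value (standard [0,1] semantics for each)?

0.00

Gödel evaluation:
  ¬a: Gödel ¬ of 0.5 = 0 (operand ≠ 0)
  ¬¬a: Gödel ¬ of 0 = 1 (operand is 0)
  ¬¬¬a: Gödel ¬ of 1 = 0 (operand ≠ 0)
  ¬c: Gödel ¬ of 0.7 = 0 (operand ≠ 0)
  (¬c → c): 0 ≤ 0.7, so result = 1
  ¬(¬c → c): Gödel ¬ of 1 = 0 (operand ≠ 0)
  (¬(¬c → c) ∨ c) = max(0, 0.7) = 0.7
  (¬¬¬a ∨ (¬(¬c → c) ∨ c)) = max(0, 0.7) = 0.7
  (c → (¬¬¬a ∨ (¬(¬c → c) ∨ c))): 0.7 ≤ 0.7, so result = 1
  ¬(c → (¬¬¬a ∨ (¬(¬c → c) ∨ c))): Gödel ¬ of 1 = 0 (operand ≠ 0)
  Gödel value = 0
Łukasiewicz evaluation:
  ¬a: Łukasiewicz ¬ gives 1 − 0.5 = 0.5
  ¬¬a: Łukasiewicz ¬ gives 1 − 0.5 = 0.5
  ¬¬¬a: Łukasiewicz ¬ gives 1 − 0.5 = 0.5
  ¬c: Łukasiewicz ¬ gives 1 − 0.7 = 0.3
  (¬c → c): min(1, 1 − 0.3 + 0.7) = 1
  ¬(¬c → c): Łukasiewicz ¬ gives 1 − 1 = 0
  (¬(¬c → c) ∨ c) = max(0, 0.7) = 0.7
  (¬¬¬a ∨ (¬(¬c → c) ∨ c)) = max(0.5, 0.7) = 0.7
  (c → (¬¬¬a ∨ (¬(¬c → c) ∨ c))): min(1, 1 − 0.7 + 0.7) = 1
  ¬(c → (¬¬¬a ∨ (¬(¬c → c) ∨ c))): Łukasiewicz ¬ gives 1 − 1 = 0
  Łukasiewicz value = 0
Difference: 0 − 0 = 0.00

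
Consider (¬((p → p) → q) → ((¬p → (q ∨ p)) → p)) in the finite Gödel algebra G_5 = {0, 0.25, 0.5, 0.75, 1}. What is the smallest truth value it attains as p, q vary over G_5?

The minimum is attained at p = 0.25, q = 0:
  (p → p): 0.25 ≤ 0.25, so result = 1
  ((p → p) → q): 1 > 0, so result = 0
  ¬((p → p) → q): Gödel ¬ of 0 = 1 (operand is 0)
  ¬p: Gödel ¬ of 0.25 = 0 (operand ≠ 0)
  (q ∨ p) = max(0, 0.25) = 0.25
  (¬p → (q ∨ p)): 0 ≤ 0.25, so result = 1
  ((¬p → (q ∨ p)) → p): 1 > 0.25, so result = 0.25
  (¬((p → p) → q) → ((¬p → (q ∨ p)) → p)): 1 > 0.25, so result = 0.25
Checking all 25 assignments confirms none give a value below 0.25.

0.25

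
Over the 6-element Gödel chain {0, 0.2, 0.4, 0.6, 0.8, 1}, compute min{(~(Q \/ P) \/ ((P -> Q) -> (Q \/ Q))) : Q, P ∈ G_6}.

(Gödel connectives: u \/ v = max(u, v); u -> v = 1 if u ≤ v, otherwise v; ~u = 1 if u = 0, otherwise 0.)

The minimum is attained at Q = 0.2, P = 0:
  (Q \/ P) = max(0.2, 0) = 0.2
  ~(Q \/ P): Gödel ¬ of 0.2 = 0 (operand ≠ 0)
  (P -> Q): 0 ≤ 0.2, so result = 1
  (Q \/ Q) = max(0.2, 0.2) = 0.2
  ((P -> Q) -> (Q \/ Q)): 1 > 0.2, so result = 0.2
  (~(Q \/ P) \/ ((P -> Q) -> (Q \/ Q))) = max(0, 0.2) = 0.2
Checking all 36 assignments confirms none give a value below 0.20.

0.20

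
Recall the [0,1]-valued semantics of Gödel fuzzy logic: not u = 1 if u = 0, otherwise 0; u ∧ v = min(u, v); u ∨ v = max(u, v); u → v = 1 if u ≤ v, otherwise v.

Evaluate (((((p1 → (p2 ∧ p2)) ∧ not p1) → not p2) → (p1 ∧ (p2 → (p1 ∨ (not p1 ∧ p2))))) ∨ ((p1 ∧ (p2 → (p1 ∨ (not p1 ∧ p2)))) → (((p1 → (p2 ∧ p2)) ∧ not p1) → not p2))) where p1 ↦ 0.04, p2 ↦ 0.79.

(p2 ∧ p2) = min(0.79, 0.79) = 0.79
(p1 → (p2 ∧ p2)): 0.04 ≤ 0.79, so result = 1
not p1: Gödel ¬ of 0.04 = 0 (operand ≠ 0)
((p1 → (p2 ∧ p2)) ∧ not p1) = min(1, 0) = 0
not p2: Gödel ¬ of 0.79 = 0 (operand ≠ 0)
(((p1 → (p2 ∧ p2)) ∧ not p1) → not p2): 0 ≤ 0, so result = 1
not p1: Gödel ¬ of 0.04 = 0 (operand ≠ 0)
(not p1 ∧ p2) = min(0, 0.79) = 0
(p1 ∨ (not p1 ∧ p2)) = max(0.04, 0) = 0.04
(p2 → (p1 ∨ (not p1 ∧ p2))): 0.79 > 0.04, so result = 0.04
(p1 ∧ (p2 → (p1 ∨ (not p1 ∧ p2)))) = min(0.04, 0.04) = 0.04
((((p1 → (p2 ∧ p2)) ∧ not p1) → not p2) → (p1 ∧ (p2 → (p1 ∨ (not p1 ∧ p2))))): 1 > 0.04, so result = 0.04
not p1: Gödel ¬ of 0.04 = 0 (operand ≠ 0)
(not p1 ∧ p2) = min(0, 0.79) = 0
(p1 ∨ (not p1 ∧ p2)) = max(0.04, 0) = 0.04
(p2 → (p1 ∨ (not p1 ∧ p2))): 0.79 > 0.04, so result = 0.04
(p1 ∧ (p2 → (p1 ∨ (not p1 ∧ p2)))) = min(0.04, 0.04) = 0.04
(p2 ∧ p2) = min(0.79, 0.79) = 0.79
(p1 → (p2 ∧ p2)): 0.04 ≤ 0.79, so result = 1
not p1: Gödel ¬ of 0.04 = 0 (operand ≠ 0)
((p1 → (p2 ∧ p2)) ∧ not p1) = min(1, 0) = 0
not p2: Gödel ¬ of 0.79 = 0 (operand ≠ 0)
(((p1 → (p2 ∧ p2)) ∧ not p1) → not p2): 0 ≤ 0, so result = 1
((p1 ∧ (p2 → (p1 ∨ (not p1 ∧ p2)))) → (((p1 → (p2 ∧ p2)) ∧ not p1) → not p2)): 0.04 ≤ 1, so result = 1
(((((p1 → (p2 ∧ p2)) ∧ not p1) → not p2) → (p1 ∧ (p2 → (p1 ∨ (not p1 ∧ p2))))) ∨ ((p1 ∧ (p2 → (p1 ∨ (not p1 ∧ p2)))) → (((p1 → (p2 ∧ p2)) ∧ not p1) → not p2))) = max(0.04, 1) = 1

1.00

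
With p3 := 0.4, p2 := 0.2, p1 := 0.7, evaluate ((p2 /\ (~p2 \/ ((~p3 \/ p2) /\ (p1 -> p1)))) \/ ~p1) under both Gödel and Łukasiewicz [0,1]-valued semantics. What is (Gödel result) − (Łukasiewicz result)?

Gödel evaluation:
  ~p2: Gödel ¬ of 0.2 = 0 (operand ≠ 0)
  ~p3: Gödel ¬ of 0.4 = 0 (operand ≠ 0)
  (~p3 \/ p2) = max(0, 0.2) = 0.2
  (p1 -> p1): 0.7 ≤ 0.7, so result = 1
  ((~p3 \/ p2) /\ (p1 -> p1)) = min(0.2, 1) = 0.2
  (~p2 \/ ((~p3 \/ p2) /\ (p1 -> p1))) = max(0, 0.2) = 0.2
  (p2 /\ (~p2 \/ ((~p3 \/ p2) /\ (p1 -> p1)))) = min(0.2, 0.2) = 0.2
  ~p1: Gödel ¬ of 0.7 = 0 (operand ≠ 0)
  ((p2 /\ (~p2 \/ ((~p3 \/ p2) /\ (p1 -> p1)))) \/ ~p1) = max(0.2, 0) = 0.2
  Gödel value = 0.2
Łukasiewicz evaluation:
  ~p2: Łukasiewicz ¬ gives 1 − 0.2 = 0.8
  ~p3: Łukasiewicz ¬ gives 1 − 0.4 = 0.6
  (~p3 \/ p2) = max(0.6, 0.2) = 0.6
  (p1 -> p1): min(1, 1 − 0.7 + 0.7) = 1
  ((~p3 \/ p2) /\ (p1 -> p1)) = min(0.6, 1) = 0.6
  (~p2 \/ ((~p3 \/ p2) /\ (p1 -> p1))) = max(0.8, 0.6) = 0.8
  (p2 /\ (~p2 \/ ((~p3 \/ p2) /\ (p1 -> p1)))) = min(0.2, 0.8) = 0.2
  ~p1: Łukasiewicz ¬ gives 1 − 0.7 = 0.3
  ((p2 /\ (~p2 \/ ((~p3 \/ p2) /\ (p1 -> p1)))) \/ ~p1) = max(0.2, 0.3) = 0.3
  Łukasiewicz value = 0.3
Difference: 0.2 − 0.3 = -0.10

-0.10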